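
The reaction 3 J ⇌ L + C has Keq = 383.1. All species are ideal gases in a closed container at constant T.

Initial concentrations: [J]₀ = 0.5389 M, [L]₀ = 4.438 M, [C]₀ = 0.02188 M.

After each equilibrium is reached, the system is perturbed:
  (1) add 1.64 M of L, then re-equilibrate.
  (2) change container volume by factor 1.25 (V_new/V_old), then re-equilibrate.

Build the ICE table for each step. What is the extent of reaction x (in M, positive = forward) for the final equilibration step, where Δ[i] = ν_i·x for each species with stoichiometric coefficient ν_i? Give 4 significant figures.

x = -0.002533 M

Q₀ = 0.6205 vs Keq = 383.1 ⇒ Q<K, forward
Step 1:
                    J           L           C
  I            0.5389       4.438     0.02188
  C           -0.4148      0.1383      0.1383
  E            0.1241       4.576      0.1601
  solve Keq expr → x = 0.1383; check Q = 383.1
Then add 1.64 M of L.
Step 2:
                    J           L           C
  I            0.1241       6.216      0.1601
  C           0.01215   -0.004048   -0.004048
  E            0.1363       6.212      0.1561
  solve Keq expr → x = -0.004048; check Q = 383.1
Then change container volume by factor 1.25 (V_new/V_old).
Step 3:
                    J           L           C
  I             0.109        4.97      0.1249
  C          0.007599   -0.002533   -0.002533
  E            0.1166       4.967      0.1223
  solve Keq expr → x = -0.002533; check Q = 383.1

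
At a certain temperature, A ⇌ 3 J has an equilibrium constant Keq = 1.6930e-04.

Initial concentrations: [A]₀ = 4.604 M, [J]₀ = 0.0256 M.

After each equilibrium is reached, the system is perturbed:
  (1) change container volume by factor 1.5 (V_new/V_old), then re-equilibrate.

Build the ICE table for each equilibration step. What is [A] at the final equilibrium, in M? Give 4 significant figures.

Q₀ = 3.6441e-06 vs Keq = 1.6930e-04 ⇒ Q<K, forward
Step 1:
                    A           J
  I             4.604      0.0256
  C          -0.02209     0.06628
  E             4.582     0.09188
  solve Keq expr → x = 0.02209; check Q = 1.6930e-04
Then change container volume by factor 1.5 (V_new/V_old).
Step 2:
                    A           J
  I             3.055     0.06126
  C         -0.006319     0.01896
  E             3.048     0.08021
  solve Keq expr → x = 0.006319; check Q = 1.6930e-04

[A]_eq = 3.048 M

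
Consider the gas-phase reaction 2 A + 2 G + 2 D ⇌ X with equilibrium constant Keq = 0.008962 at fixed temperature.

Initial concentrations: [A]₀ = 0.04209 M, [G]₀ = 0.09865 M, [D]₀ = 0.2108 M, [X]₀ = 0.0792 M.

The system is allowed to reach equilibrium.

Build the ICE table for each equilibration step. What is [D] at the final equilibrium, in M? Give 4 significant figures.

[D]_eq = 0.3692 M

Q₀ = 1.0338e+05 vs Keq = 0.008962 ⇒ Q>K, reverse
Step 1:
                   A          G          D          X
  I          0.04209    0.09865     0.2108     0.0792
  C           0.1584     0.1584     0.1584    -0.0792
  E           0.2005      0.257     0.3692 3.2440e-06
  solve Keq expr → x = -0.0792; check Q = 0.008962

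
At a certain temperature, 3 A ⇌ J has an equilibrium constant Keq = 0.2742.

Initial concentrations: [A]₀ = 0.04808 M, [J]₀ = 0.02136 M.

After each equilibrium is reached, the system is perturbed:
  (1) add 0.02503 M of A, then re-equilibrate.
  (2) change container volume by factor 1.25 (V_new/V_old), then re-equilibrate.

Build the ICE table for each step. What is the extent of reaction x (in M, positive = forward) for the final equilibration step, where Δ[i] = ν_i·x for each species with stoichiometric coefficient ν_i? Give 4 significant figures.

x = -1.8949e-04 M

Q₀ = 192.2 vs Keq = 0.2742 ⇒ Q>K, reverse
Step 1:
                   A          J
  I          0.04808    0.02136
  C          0.06295   -0.02098
  E            0.111 3.7535e-04
  solve Keq expr → x = -0.02098; check Q = 0.2742
Then add 0.02503 M of A.
Step 2:
                   A          J
  I           0.1361 3.7535e-04
  C       -9.0502e-04 3.0167e-04
  E           0.1352 6.7702e-04
  solve Keq expr → x = 3.0167e-04; check Q = 0.2742
Then change container volume by factor 1.25 (V_new/V_old).
Step 3:
                   A          J
  I           0.1081 5.4162e-04
  C       5.6846e-04 -1.8949e-04
  E           0.1087 3.5213e-04
  solve Keq expr → x = -1.8949e-04; check Q = 0.2742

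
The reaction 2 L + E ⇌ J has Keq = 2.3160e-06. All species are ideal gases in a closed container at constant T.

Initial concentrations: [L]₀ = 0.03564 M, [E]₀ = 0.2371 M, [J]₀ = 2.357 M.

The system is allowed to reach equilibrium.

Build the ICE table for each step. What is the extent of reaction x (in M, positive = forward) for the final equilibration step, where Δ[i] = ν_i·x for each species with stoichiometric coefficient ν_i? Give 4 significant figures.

x = -2.357 M

Q₀ = 7826 vs Keq = 2.3160e-06 ⇒ Q>K, reverse
Step 1:
                    L           E           J
  init        0.03564      0.2371       2.357
  Δ             4.714       2.357      -2.357
  eq            4.749       2.594  1.3551e-04
  solve Keq expr → x = -2.357; check Q = 2.3160e-06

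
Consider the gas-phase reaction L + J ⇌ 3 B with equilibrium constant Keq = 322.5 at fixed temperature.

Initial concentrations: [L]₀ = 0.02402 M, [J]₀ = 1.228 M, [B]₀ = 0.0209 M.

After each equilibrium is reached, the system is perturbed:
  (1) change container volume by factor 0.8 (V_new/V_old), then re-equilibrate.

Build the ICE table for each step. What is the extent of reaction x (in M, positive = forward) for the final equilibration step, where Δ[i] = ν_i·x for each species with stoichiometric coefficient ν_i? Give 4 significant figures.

x = -6.4624e-07 M

Q₀ = 3.0950e-04 vs Keq = 322.5 ⇒ Q<K, forward
Step 1:
                   L          J          B
  Initial    0.02402      1.228     0.0209
  Change    -0.02402   -0.02402    0.07205
  Equil   2.0685e-06      1.204    0.09295
  solve Keq expr → x = 0.02402; check Q = 322.5
Then change container volume by factor 0.8 (V_new/V_old).
Step 2:
                   L          J          B
  Initial 2.5856e-06      1.505     0.1162
  Change  6.4624e-07 6.4624e-07 -1.9387e-06
  Equil   3.2318e-06      1.505     0.1162
  solve Keq expr → x = -6.4624e-07; check Q = 322.5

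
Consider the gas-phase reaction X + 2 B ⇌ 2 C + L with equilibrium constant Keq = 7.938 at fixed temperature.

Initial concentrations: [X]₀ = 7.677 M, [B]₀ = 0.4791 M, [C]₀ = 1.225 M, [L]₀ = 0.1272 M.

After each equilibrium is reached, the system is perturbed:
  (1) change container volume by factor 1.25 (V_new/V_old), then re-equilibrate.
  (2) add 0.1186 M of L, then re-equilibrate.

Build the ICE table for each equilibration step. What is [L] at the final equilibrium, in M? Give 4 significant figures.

Q₀ = 0.1083 vs Keq = 7.938 ⇒ Q<K, forward
Step 1:
                    X           B           C           L
  init          7.677      0.4791       1.225      0.1272
  Δ           -0.1822     -0.3645      0.3645      0.1822
  eq            7.495      0.1146       1.589      0.3094
  solve Keq expr → x = 0.1822; check Q = 7.938
Then change container volume by factor 1.25 (V_new/V_old).
Step 2:
                    X           B           C           L
  init          5.996      0.0917       1.272      0.2475
  Δ                 0           0           0           0
  eq            5.996      0.0917       1.272      0.2475
  solve Keq expr → x = 0; check Q = 7.938
Then add 0.1186 M of L.
Step 3:
                    X           B           C           L
  init          5.996      0.0917       1.272      0.3661
  Δ          0.008488     0.01698    -0.01698   -0.008488
  eq            6.004      0.1087       1.255      0.3577
  solve Keq expr → x = -0.008488; check Q = 7.938

[L]_eq = 0.3577 M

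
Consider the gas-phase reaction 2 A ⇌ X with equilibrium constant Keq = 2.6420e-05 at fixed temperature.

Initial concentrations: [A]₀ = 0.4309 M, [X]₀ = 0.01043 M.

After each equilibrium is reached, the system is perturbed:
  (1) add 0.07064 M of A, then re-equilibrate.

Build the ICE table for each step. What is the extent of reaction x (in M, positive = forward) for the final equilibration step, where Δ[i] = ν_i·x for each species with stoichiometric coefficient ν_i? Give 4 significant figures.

x = 1.8179e-06 M

Q₀ = 0.05617 vs Keq = 2.6420e-05 ⇒ Q>K, reverse
Step 1:
                   A          X
  init        0.4309    0.01043
  Δ          0.02085   -0.01042
  eq          0.4517 5.3917e-06
  solve Keq expr → x = -0.01042; check Q = 2.6420e-05
Then add 0.07064 M of A.
Step 2:
                   A          X
  init        0.5224 5.3917e-06
  Δ       -3.6359e-06 1.8179e-06
  eq          0.5224 7.2097e-06
  solve Keq expr → x = 1.8179e-06; check Q = 2.6420e-05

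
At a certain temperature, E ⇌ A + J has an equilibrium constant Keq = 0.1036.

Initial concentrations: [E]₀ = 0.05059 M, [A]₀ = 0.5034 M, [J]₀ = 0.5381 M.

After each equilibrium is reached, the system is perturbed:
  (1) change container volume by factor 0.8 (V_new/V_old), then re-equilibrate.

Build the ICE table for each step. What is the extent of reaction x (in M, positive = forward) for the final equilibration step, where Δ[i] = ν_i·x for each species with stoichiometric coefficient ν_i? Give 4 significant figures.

Q₀ = 5.354 vs Keq = 0.1036 ⇒ Q>K, reverse
Step 1:
                  E         A         J
  init      0.05059    0.5034    0.5381
  Δ          0.3232   -0.3232   -0.3232
  eq         0.3738    0.1802    0.2149
  solve Keq expr → x = -0.3232; check Q = 0.1036
Then change container volume by factor 0.8 (V_new/V_old).
Step 2:
                  E         A         J
  init       0.4672    0.2252    0.2686
  Δ         0.02099  -0.02099  -0.02099
  eq         0.4882    0.2043    0.2476
  solve Keq expr → x = -0.02099; check Q = 0.1036

x = -0.02099 M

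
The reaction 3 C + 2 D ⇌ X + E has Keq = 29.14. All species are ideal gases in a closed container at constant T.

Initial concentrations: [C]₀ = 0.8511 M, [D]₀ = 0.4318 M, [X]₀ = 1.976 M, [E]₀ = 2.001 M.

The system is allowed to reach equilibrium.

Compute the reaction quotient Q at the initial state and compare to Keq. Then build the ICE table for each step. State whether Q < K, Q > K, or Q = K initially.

Q₀ = 34.4 vs Keq = 29.14 ⇒ Q>K, reverse
Step 1:
                    C           D           X           E
  init         0.8511      0.4318       1.976       2.001
  Δ           0.02424     0.01616    -0.00808    -0.00808
  eq           0.8753       0.448       1.968       1.993
  solve Keq expr → x = -0.00808; check Q = 29.14

Q₀ = 34.4; Q > K (proceeds reverse)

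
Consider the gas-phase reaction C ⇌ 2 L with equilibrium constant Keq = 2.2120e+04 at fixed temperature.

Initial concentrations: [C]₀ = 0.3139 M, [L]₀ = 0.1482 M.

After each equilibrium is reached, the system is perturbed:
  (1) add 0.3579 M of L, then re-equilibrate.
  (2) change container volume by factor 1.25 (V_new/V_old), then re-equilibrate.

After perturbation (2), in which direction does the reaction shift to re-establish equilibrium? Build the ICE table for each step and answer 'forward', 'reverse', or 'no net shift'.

Q₀ = 0.06997 vs Keq = 2.2120e+04 ⇒ Q<K, forward
Step 1:
                  C         L
  init       0.3139    0.1482
  Δ         -0.3139    0.6277
  eq      2.7219e-05    0.7759
  solve Keq expr → x = 0.3139; check Q = 2.2120e+04
Then add 0.3579 M of L.
Step 2:
                  C         L
  init    2.7219e-05     1.134
  Δ       3.0894e-05 -6.1788e-05
  eq      5.8113e-05     1.134
  solve Keq expr → x = -3.0894e-05; check Q = 2.2120e+04
Then change container volume by factor 1.25 (V_new/V_old).
Step 3:
                  C         L
  init    4.6491e-05     0.907
  Δ       -9.2966e-06 1.8593e-05
  eq      3.7194e-05     0.907
  solve Keq expr → x = 9.2966e-06; check Q = 2.2120e+04

Direction: forward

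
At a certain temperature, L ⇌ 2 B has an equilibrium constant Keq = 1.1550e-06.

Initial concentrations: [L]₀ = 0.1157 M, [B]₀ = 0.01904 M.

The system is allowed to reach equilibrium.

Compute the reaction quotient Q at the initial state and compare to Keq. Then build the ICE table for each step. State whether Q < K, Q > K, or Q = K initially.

Q₀ = 0.003133 vs Keq = 1.1550e-06 ⇒ Q>K, reverse
Step 1:
                    L           B
  I            0.1157     0.01904
  C           0.00933    -0.01866
  E             0.125  3.8001e-04
  solve Keq expr → x = -0.00933; check Q = 1.1550e-06

Q₀ = 0.003133; Q > K (proceeds reverse)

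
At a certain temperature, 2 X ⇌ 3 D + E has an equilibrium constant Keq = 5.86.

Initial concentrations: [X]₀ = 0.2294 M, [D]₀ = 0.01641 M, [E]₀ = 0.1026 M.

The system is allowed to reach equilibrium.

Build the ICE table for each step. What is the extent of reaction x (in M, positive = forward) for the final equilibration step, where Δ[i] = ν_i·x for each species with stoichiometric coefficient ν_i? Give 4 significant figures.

x = 0.09855 M

Q₀ = 8.6156e-06 vs Keq = 5.86 ⇒ Q<K, forward
Step 1:
                  X         D         E
  I          0.2294   0.01641    0.1026
  C         -0.1971    0.2957   0.09855
  E          0.0323    0.3121    0.2012
  solve Keq expr → x = 0.09855; check Q = 5.86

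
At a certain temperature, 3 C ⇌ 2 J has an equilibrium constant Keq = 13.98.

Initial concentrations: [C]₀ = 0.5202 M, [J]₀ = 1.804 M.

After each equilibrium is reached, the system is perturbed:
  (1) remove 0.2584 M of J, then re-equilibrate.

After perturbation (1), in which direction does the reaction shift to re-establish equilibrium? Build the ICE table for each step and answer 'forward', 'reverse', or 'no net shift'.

Q₀ = 23.12 vs Keq = 13.98 ⇒ Q>K, reverse
Step 1:
                  C         J
  init       0.5202     1.804
  Δ         0.08241  -0.05494
  eq         0.6026     1.749
  solve Keq expr → x = -0.02747; check Q = 13.98
Then remove 0.2584 M of J.
Step 2:
                  C         J
  init       0.6026     1.491
  Δ        -0.05248   0.03498
  eq         0.5501     1.526
  solve Keq expr → x = 0.01749; check Q = 13.98

Direction: forward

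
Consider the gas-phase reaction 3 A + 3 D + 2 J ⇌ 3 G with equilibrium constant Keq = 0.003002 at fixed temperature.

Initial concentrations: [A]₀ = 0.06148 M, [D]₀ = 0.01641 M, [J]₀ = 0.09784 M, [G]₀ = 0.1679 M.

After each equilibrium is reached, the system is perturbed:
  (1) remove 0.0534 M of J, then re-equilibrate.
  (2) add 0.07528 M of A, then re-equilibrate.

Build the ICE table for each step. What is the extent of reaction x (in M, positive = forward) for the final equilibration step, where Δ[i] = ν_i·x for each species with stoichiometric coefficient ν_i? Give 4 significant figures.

Q₀ = 4.8150e+08 vs Keq = 0.003002 ⇒ Q>K, reverse
Step 1:
                    A           D           J           G
  init        0.06148     0.01641     0.09784      0.1679
  Δ            0.1658      0.1658      0.1105     -0.1658
  eq           0.2273      0.1822      0.2084      0.0021
  solve Keq expr → x = -0.05527; check Q = 0.003002
Then remove 0.0534 M of J.
Step 2:
                    A           D           J           G
  init         0.2273      0.1822       0.155      0.0021
  Δ        3.6802e-04  3.6802e-04  2.4534e-04 -3.6802e-04
  eq           0.2276      0.1826      0.1552    0.001732
  solve Keq expr → x = -1.2267e-04; check Q = 0.003002
Then add 0.07528 M of A.
Step 3:
                    A           D           J           G
  init         0.3029      0.1826      0.1552    0.001732
  Δ       -5.5773e-04 -5.5773e-04 -3.7182e-04  5.5773e-04
  eq           0.3024       0.182      0.1548    0.002289
  solve Keq expr → x = 1.8591e-04; check Q = 0.003002

x = 1.8591e-04 M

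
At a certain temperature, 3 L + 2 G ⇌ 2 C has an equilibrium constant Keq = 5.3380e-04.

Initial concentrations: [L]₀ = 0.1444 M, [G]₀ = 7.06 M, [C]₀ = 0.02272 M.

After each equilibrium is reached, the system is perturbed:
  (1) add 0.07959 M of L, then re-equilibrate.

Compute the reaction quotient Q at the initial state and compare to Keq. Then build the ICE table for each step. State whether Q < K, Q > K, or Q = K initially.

Q₀ = 0.00344; Q > K (proceeds reverse)

Q₀ = 0.00344 vs Keq = 5.3380e-04 ⇒ Q>K, reverse
Step 1:
                  L         G         C
  Initial    0.1444      7.06   0.02272
  Change    0.01803   0.01202  -0.01202
  Equil      0.1624     7.072    0.0107
  solve Keq expr → x = -0.006012; check Q = 5.3380e-04
Then add 0.07959 M of L.
Step 2:
                  L         G         C
  Initial     0.242     7.072    0.0107
  Change   -0.01112 -0.007414  0.007414
  Equil      0.2309     7.065   0.01811
  solve Keq expr → x = 0.003707; check Q = 5.3380e-04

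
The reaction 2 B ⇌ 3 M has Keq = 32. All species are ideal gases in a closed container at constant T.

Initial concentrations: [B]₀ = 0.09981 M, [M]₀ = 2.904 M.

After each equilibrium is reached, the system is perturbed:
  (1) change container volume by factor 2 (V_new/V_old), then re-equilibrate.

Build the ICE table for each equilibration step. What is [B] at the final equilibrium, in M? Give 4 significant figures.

[B]_eq = 0.228 M

Q₀ = 2458 vs Keq = 32 ⇒ Q>K, reverse
Step 1:
                  B         M
  Initial   0.09981     2.904
  Change     0.4742   -0.7113
  Equil       0.574     2.193
  solve Keq expr → x = -0.2371; check Q = 32
Then change container volume by factor 2 (V_new/V_old).
Step 2:
                  B         M
  Initial     0.287     1.096
  Change     -0.059    0.0885
  Equil       0.228     1.185
  solve Keq expr → x = 0.0295; check Q = 32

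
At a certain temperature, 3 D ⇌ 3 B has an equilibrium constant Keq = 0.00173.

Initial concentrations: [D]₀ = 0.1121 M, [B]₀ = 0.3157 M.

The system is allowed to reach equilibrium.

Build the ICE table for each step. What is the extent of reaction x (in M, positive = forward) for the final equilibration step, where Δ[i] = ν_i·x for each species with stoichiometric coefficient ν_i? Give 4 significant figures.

x = -0.08995 M

Q₀ = 22.34 vs Keq = 0.00173 ⇒ Q>K, reverse
Step 1:
                  D         B
  I          0.1121    0.3157
  C          0.2698   -0.2698
  E          0.3819   0.04585
  solve Keq expr → x = -0.08995; check Q = 0.00173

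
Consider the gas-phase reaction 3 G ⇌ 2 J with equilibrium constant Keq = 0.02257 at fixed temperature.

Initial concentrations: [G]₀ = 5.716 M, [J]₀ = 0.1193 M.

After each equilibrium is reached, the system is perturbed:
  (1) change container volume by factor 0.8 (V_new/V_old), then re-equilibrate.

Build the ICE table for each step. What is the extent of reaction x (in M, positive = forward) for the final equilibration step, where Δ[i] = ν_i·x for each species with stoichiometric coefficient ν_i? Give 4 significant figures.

Q₀ = 7.6209e-05 vs Keq = 0.02257 ⇒ Q<K, forward
Step 1:
                   G          J
  init         5.716     0.1193
  Δ           -1.661      1.107
  eq           4.055      1.227
  solve Keq expr → x = 0.5537; check Q = 0.02257
Then change container volume by factor 0.8 (V_new/V_old).
Step 2:
                   G          J
  init         5.069      1.533
  Δ          -0.1547     0.1031
  eq           4.914      1.636
  solve Keq expr → x = 0.05156; check Q = 0.02257

x = 0.05156 M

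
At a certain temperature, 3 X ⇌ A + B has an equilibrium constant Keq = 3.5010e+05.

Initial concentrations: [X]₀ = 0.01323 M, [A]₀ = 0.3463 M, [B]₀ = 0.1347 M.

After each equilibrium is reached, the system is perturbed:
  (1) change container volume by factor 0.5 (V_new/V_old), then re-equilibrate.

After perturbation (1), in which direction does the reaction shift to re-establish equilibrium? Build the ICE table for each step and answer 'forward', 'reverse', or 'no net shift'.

Direction: forward

Q₀ = 2.0144e+04 vs Keq = 3.5010e+05 ⇒ Q<K, forward
Step 1:
                    X           A           B
  I           0.01323      0.3463      0.1347
  C         -0.008075    0.002692    0.002692
  E          0.005155       0.349      0.1374
  solve Keq expr → x = 0.002692; check Q = 3.5010e+05
Then change container volume by factor 0.5 (V_new/V_old).
Step 2:
                    X           A           B
  I           0.01031       0.698      0.2748
  C         -0.002117  7.0567e-04  7.0567e-04
  E          0.008192      0.6987      0.2755
  solve Keq expr → x = 7.0567e-04; check Q = 3.5010e+05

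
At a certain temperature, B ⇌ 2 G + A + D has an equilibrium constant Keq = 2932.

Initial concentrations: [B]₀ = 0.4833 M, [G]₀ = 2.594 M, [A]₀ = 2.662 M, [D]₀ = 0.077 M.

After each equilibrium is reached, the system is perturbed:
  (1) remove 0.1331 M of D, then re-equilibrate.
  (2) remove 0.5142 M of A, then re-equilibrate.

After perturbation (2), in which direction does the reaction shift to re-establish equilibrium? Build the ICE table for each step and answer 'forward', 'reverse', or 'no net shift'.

Q₀ = 2.854 vs Keq = 2932 ⇒ Q<K, forward
Step 1:
                  B         G         A         D
  init       0.4833     2.594     2.662     0.077
  Δ         -0.4759    0.9517    0.4759    0.4759
  eq       0.007439     3.546     3.138    0.5529
  solve Keq expr → x = 0.4759; check Q = 2932
Then remove 0.1331 M of D.
Step 2:
                  B         G         A         D
  init     0.007439     3.546     3.138    0.4198
  Δ       -0.001753  0.003506  0.001753  0.001753
  eq       0.005686     3.549      3.14    0.4215
  solve Keq expr → x = 0.001753; check Q = 2932
Then remove 0.5142 M of A.
Step 3:
                  B         G         A         D
  init     0.005686     3.549     2.625    0.4215
  Δ       -9.1433e-04  0.001829 9.1433e-04 9.1433e-04
  eq       0.004771     3.551     2.626    0.4224
  solve Keq expr → x = 9.1433e-04; check Q = 2932

Direction: forward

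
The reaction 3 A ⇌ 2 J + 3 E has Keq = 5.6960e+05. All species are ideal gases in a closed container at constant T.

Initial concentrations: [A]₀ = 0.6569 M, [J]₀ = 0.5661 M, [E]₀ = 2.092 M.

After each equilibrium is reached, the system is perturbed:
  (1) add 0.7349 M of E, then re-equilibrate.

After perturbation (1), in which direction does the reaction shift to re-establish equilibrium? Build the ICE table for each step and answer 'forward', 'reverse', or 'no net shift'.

Q₀ = 10.35 vs Keq = 5.6960e+05 ⇒ Q<K, forward
Step 1:
                  A         J         E
  I          0.6569    0.5661     2.092
  C         -0.6245    0.4163    0.6245
  E         0.03239    0.9824     2.717
  solve Keq expr → x = 0.2082; check Q = 5.6960e+05
Then add 0.7349 M of E.
Step 2:
                  A         J         E
  I         0.03239    0.9824     3.451
  C        0.008502 -0.005668 -0.008502
  E         0.04089    0.9768     3.443
  solve Keq expr → x = -0.002834; check Q = 5.6960e+05

Direction: reverse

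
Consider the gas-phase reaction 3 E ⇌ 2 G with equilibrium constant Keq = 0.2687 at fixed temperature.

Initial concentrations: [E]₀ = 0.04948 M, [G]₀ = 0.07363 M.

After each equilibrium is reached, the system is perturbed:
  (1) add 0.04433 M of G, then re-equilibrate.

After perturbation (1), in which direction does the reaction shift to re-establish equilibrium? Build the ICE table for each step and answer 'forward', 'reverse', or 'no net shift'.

Direction: reverse

Q₀ = 44.75 vs Keq = 0.2687 ⇒ Q>K, reverse
Step 1:
                  E         G
  I         0.04948   0.07363
  C         0.07592  -0.05061
  E          0.1254   0.02302
  solve Keq expr → x = -0.02531; check Q = 0.2687
Then add 0.04433 M of G.
Step 2:
                  E         G
  I          0.1254   0.06735
  C          0.0459   -0.0306
  E          0.1713   0.03675
  solve Keq expr → x = -0.0153; check Q = 0.2687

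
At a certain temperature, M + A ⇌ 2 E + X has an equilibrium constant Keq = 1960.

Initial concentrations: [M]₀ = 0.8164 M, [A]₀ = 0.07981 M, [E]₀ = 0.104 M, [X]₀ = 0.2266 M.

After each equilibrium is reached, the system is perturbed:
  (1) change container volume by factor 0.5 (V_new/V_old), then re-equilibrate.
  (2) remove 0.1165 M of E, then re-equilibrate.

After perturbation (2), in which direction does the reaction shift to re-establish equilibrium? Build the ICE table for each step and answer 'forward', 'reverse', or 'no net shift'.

Direction: forward

Q₀ = 0.03762 vs Keq = 1960 ⇒ Q<K, forward
Step 1:
                  M         A         E         X
  Initial    0.8164   0.07981     0.104    0.2266
  Change    -0.0798   -0.0798    0.1596    0.0798
  Equil      0.7366 1.4745e-05    0.2636    0.3064
  solve Keq expr → x = 0.0798; check Q = 1960
Then change container volume by factor 0.5 (V_new/V_old).
Step 2:
                  M         A         E         X
  Initial     1.473 2.9490e-05    0.5272    0.6128
  Change  2.9473e-05 2.9473e-05 -5.8946e-05 -2.9473e-05
  Equil       1.473 5.8964e-05    0.5271    0.6128
  solve Keq expr → x = -2.9473e-05; check Q = 1960
Then remove 0.1165 M of E.
Step 3:
                  M         A         E         X
  Initial     1.473 5.8964e-05    0.4106    0.6128
  Change  -2.3173e-05 -2.3173e-05 4.6346e-05 2.3173e-05
  Equil       1.473 3.5790e-05    0.4107    0.6128
  solve Keq expr → x = 2.3173e-05; check Q = 1960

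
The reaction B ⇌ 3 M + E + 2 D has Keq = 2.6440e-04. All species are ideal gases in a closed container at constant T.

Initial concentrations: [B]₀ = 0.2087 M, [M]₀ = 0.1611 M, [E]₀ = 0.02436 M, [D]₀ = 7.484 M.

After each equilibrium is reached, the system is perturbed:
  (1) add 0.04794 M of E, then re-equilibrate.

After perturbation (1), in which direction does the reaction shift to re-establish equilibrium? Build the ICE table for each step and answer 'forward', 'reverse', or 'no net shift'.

Direction: reverse

Q₀ = 0.02733 vs Keq = 2.6440e-04 ⇒ Q>K, reverse
Step 1:
                   B          M          E          D
  init        0.2087     0.1611    0.02436      7.484
  Δ          0.02295   -0.06885   -0.02295    -0.0459
  eq          0.2316    0.09225    0.00141      7.438
  solve Keq expr → x = -0.02295; check Q = 2.6440e-04
Then add 0.04794 M of E.
Step 2:
                   B          M          E          D
  init        0.2316    0.09225    0.04935      7.438
  Δ          0.01932   -0.05795   -0.01932   -0.03863
  eq           0.251     0.0343    0.03003      7.399
  solve Keq expr → x = -0.01932; check Q = 2.6440e-04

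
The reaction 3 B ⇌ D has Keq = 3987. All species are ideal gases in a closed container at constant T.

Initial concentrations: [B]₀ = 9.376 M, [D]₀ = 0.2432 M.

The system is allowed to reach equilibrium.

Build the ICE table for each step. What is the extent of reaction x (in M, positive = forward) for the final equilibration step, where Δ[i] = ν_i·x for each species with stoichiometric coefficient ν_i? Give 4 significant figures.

x = 3.094 M

Q₀ = 2.9506e-04 vs Keq = 3987 ⇒ Q<K, forward
Step 1:
                  B         D
  Initial     9.376    0.2432
  Change     -9.282     3.094
  Equil     0.09424     3.337
  solve Keq expr → x = 3.094; check Q = 3987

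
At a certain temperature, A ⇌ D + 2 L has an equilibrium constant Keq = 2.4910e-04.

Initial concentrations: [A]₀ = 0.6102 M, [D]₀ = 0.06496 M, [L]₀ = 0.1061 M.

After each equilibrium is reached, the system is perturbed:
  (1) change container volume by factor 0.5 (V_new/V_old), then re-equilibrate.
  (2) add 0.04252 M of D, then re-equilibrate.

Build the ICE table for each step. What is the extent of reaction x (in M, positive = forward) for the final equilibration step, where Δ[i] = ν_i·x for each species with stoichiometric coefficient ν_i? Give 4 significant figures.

x = -0.007399 M

Q₀ = 0.001198 vs Keq = 2.4910e-04 ⇒ Q>K, reverse
Step 1:
                    A           D           L
  I            0.6102     0.06496      0.1061
  C           0.02256    -0.02256    -0.04513
  E            0.6328      0.0424     0.06097
  solve Keq expr → x = -0.02256; check Q = 2.4910e-04
Then change container volume by factor 0.5 (V_new/V_old).
Step 2:
                    A           D           L
  I             1.266     0.08479      0.1219
  C           0.02448    -0.02448    -0.04896
  E              1.29     0.06032     0.07299
  solve Keq expr → x = -0.02448; check Q = 2.4910e-04
Then add 0.04252 M of D.
Step 3:
                    A           D           L
  I              1.29      0.1028     0.07299
  C          0.007399   -0.007399     -0.0148
  E             1.297     0.09544     0.05819
  solve Keq expr → x = -0.007399; check Q = 2.4910e-04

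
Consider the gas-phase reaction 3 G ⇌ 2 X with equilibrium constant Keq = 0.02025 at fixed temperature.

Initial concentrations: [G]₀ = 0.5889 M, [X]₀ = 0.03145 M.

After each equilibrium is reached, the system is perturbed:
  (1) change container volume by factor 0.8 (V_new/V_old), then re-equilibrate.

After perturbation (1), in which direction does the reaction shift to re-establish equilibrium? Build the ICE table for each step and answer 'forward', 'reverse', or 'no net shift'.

Q₀ = 0.004843 vs Keq = 0.02025 ⇒ Q<K, forward
Step 1:
                    G           X
  I            0.5889     0.03145
  C           -0.0397     0.02647
  E            0.5492     0.05792
  solve Keq expr → x = 0.01323; check Q = 0.02025
Then change container volume by factor 0.8 (V_new/V_old).
Step 2:
                    G           X
  I            0.6865      0.0724
  C          -0.01014    0.006759
  E            0.6764     0.07916
  solve Keq expr → x = 0.003379; check Q = 0.02025

Direction: forward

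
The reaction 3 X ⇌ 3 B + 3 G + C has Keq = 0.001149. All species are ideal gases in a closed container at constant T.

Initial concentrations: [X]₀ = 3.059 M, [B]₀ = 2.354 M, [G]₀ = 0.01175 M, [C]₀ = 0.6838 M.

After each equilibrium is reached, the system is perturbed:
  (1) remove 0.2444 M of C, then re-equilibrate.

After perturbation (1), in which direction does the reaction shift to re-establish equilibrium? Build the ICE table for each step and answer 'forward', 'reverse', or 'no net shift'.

Q₀ = 5.0550e-07 vs Keq = 0.001149 ⇒ Q<K, forward
Step 1:
                    X           B           G           C
  I             3.059       2.354     0.01175      0.6838
  C           -0.1261      0.1261      0.1261     0.04203
  E             2.933        2.48      0.1378      0.7258
  solve Keq expr → x = 0.04203; check Q = 0.001149
Then remove 0.2444 M of C.
Step 2:
                    X           B           G           C
  I             2.933        2.48      0.1378      0.4814
  C          -0.01754     0.01754     0.01754    0.005846
  E             2.915       2.498      0.1554      0.4873
  solve Keq expr → x = 0.005846; check Q = 0.001149

Direction: forward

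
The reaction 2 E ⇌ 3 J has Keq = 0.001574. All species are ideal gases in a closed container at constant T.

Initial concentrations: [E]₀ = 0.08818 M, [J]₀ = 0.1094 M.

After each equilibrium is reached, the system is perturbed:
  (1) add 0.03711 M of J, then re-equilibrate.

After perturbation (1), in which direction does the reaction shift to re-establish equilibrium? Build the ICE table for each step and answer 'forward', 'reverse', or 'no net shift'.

Direction: reverse

Q₀ = 0.1684 vs Keq = 0.001574 ⇒ Q>K, reverse
Step 1:
                  E         J
  Initial   0.08818    0.1094
  Change    0.05201  -0.07801
  Equil      0.1402   0.03139
  solve Keq expr → x = -0.026; check Q = 0.001574
Then add 0.03711 M of J.
Step 2:
                  E         J
  Initial    0.1402    0.0685
  Change    0.02255  -0.03383
  Equil      0.1627   0.03467
  solve Keq expr → x = -0.01128; check Q = 0.001574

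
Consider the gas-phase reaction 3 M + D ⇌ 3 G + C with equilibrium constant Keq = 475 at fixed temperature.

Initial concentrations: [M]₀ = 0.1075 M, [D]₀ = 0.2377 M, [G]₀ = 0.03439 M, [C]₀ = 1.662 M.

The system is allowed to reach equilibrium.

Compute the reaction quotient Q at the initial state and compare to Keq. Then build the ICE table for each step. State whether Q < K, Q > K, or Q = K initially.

Q₀ = 0.2289; Q < K (proceeds forward)

Q₀ = 0.2289 vs Keq = 475 ⇒ Q<K, forward
Step 1:
                  M         D         G         C
  I          0.1075    0.2377   0.03439     1.662
  C        -0.07857  -0.02619   0.07857   0.02619
  E         0.02893    0.2115     0.113     1.688
  solve Keq expr → x = 0.02619; check Q = 475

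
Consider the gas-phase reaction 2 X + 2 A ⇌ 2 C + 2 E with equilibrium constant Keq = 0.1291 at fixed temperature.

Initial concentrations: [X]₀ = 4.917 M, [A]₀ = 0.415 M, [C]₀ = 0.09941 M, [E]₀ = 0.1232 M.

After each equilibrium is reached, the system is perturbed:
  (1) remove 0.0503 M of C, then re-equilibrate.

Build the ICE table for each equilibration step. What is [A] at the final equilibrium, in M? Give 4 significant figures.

Q₀ = 3.6023e-05 vs Keq = 0.1291 ⇒ Q<K, forward
Step 1:
                   X          A          C          E
  init         4.917      0.415    0.09941     0.1232
  Δ          -0.3086    -0.3086     0.3086     0.3086
  eq           4.608     0.1064      0.408     0.4318
  solve Keq expr → x = 0.1543; check Q = 0.1291
Then remove 0.0503 M of C.
Step 2:
                   X          A          C          E
  init         4.608     0.1064     0.3577     0.4318
  Δ        -0.008726  -0.008726   0.008726   0.008726
  eq             4.6    0.09767     0.3664     0.4405
  solve Keq expr → x = 0.004363; check Q = 0.1291

[A]_eq = 0.09767 M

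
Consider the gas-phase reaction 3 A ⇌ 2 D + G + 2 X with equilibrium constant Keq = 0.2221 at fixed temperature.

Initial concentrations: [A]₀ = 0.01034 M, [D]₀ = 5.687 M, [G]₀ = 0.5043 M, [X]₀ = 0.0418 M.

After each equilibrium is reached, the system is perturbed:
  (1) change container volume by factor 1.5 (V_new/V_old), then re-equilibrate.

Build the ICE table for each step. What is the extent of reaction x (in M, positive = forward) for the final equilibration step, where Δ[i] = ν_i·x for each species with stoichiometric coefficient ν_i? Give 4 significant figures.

x = 3.3190e-04 M

Q₀ = 2.5778e+04 vs Keq = 0.2221 ⇒ Q>K, reverse
Step 1:
                  A         D         G         X
  I         0.01034     5.687    0.5043    0.0418
  C         0.05939  -0.03959   -0.0198  -0.03959
  E         0.06973     5.647    0.4845  0.002207
  solve Keq expr → x = -0.0198; check Q = 0.2221
Then change container volume by factor 1.5 (V_new/V_old).
Step 2:
                  A         D         G         X
  I         0.04649     3.765     0.323  0.001472
  C       -9.9571e-04 6.6381e-04 3.3190e-04 6.6381e-04
  E         0.04549     3.766    0.3233  0.002135
  solve Keq expr → x = 3.3190e-04; check Q = 0.2221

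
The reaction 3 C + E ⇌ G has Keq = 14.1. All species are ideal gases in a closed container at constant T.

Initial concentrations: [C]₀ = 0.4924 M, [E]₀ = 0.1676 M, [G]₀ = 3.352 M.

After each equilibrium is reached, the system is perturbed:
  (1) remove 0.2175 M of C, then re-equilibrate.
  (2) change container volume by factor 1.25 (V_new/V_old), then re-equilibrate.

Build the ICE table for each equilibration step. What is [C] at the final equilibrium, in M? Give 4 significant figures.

Q₀ = 167.5 vs Keq = 14.1 ⇒ Q>K, reverse
Step 1:
                    C           E           G
  I            0.4924      0.1676       3.352
  C            0.4144      0.1381     -0.1381
  E            0.9068      0.3057       3.214
  solve Keq expr → x = -0.1381; check Q = 14.1
Then remove 0.2175 M of C.
Step 2:
                    C           E           G
  I            0.6893      0.3057       3.214
  C            0.1642     0.05472    -0.05472
  E            0.8534      0.3604       3.159
  solve Keq expr → x = -0.05472; check Q = 14.1
Then change container volume by factor 1.25 (V_new/V_old).
Step 3:
                    C           E           G
  I            0.6827      0.2884       2.527
  C            0.1278     0.04259    -0.04259
  E            0.8105      0.3309       2.485
  solve Keq expr → x = -0.04259; check Q = 14.1

[C]_eq = 0.8105 M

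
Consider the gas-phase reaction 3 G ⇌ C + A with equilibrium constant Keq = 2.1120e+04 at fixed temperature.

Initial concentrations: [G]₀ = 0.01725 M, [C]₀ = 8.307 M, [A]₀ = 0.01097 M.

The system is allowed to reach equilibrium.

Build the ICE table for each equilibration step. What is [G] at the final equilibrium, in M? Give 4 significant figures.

Q₀ = 1.7753e+04 vs Keq = 2.1120e+04 ⇒ Q<K, forward
Step 1:
                    G           C           A
  init        0.01725       8.307     0.01097
  Δ       -8.3359e-04  2.7786e-04  2.7786e-04
  eq          0.01642       8.307     0.01125
  solve Keq expr → x = 2.7786e-04; check Q = 2.1120e+04

[G]_eq = 0.01642 M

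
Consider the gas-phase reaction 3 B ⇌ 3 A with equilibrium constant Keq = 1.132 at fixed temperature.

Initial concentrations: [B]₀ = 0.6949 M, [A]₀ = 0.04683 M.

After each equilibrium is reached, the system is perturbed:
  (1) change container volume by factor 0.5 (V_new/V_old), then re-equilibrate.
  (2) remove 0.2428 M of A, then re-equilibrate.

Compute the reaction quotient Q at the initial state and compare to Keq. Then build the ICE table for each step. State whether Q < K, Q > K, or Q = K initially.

Q₀ = 3.0606e-04 vs Keq = 1.132 ⇒ Q<K, forward
Step 1:
                   B          A
  init        0.6949    0.04683
  Δ          -0.3317     0.3317
  eq          0.3632     0.3785
  solve Keq expr → x = 0.1106; check Q = 1.132
Then change container volume by factor 0.5 (V_new/V_old).
Step 2:
                   B          A
  init        0.7264     0.7571
  Δ                0          0
  eq          0.7264     0.7571
  solve Keq expr → x = 0; check Q = 1.132
Then remove 0.2428 M of A.
Step 3:
                   B          A
  init        0.7264     0.5143
  Δ          -0.1189     0.1189
  eq          0.6075     0.6331
  solve Keq expr → x = 0.03963; check Q = 1.132

Q₀ = 3.0606e-04; Q < K (proceeds forward)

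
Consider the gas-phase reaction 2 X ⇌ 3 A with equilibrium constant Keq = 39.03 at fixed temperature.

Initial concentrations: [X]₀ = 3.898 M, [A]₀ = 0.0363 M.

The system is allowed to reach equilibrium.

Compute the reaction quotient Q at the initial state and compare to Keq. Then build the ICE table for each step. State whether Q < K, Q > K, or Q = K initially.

Q₀ = 3.1480e-06; Q < K (proceeds forward)

Q₀ = 3.1480e-06 vs Keq = 39.03 ⇒ Q<K, forward
Step 1:
                    X           A
  init          3.898      0.0363
  Δ            -2.628       3.942
  eq             1.27       3.978
  solve Keq expr → x = 1.314; check Q = 39.03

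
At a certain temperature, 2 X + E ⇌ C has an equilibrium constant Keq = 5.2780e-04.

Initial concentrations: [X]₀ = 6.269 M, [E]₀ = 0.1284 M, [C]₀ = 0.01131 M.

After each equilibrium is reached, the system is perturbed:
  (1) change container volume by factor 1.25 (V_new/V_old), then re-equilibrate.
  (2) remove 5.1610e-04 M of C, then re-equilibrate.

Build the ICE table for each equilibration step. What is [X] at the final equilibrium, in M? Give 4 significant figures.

Q₀ = 0.002241 vs Keq = 5.2780e-04 ⇒ Q>K, reverse
Step 1:
                   X          E          C
  Initial      6.269     0.1284    0.01131
  Change     0.01691   0.008456  -0.008456
  Equil        6.286     0.1369   0.002854
  solve Keq expr → x = -0.008456; check Q = 5.2780e-04
Then change container volume by factor 1.25 (V_new/V_old).
Step 2:
                   X          E          C
  Initial      5.029     0.1095   0.002283
  Change     0.00162 8.1022e-04 -8.1022e-04
  Equil         5.03     0.1103   0.001473
  solve Keq expr → x = -8.1022e-04; check Q = 5.2780e-04
Then remove 5.1610e-04 M of C.
Step 3:
                   X          E          C
  Initial       5.03     0.1103 9.5696e-04
  Change   -0.001017 -5.0871e-04 5.0871e-04
  Equil        5.029     0.1098   0.001466
  solve Keq expr → x = 5.0871e-04; check Q = 5.2780e-04

[X]_eq = 5.029 M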